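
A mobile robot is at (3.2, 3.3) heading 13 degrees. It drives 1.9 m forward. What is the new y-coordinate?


y_new = y0 + d*sin(theta)
= 3.3 + 1.9*sin(13)
= 3.3 + 0.4274
= 3.7274


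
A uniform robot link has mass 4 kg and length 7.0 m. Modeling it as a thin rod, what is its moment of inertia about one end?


I = (1/3) * m * L^2
= (1/3) * 4 * 7.0^2
= 0.333333 * 4 * 49.0
= 65.3333 kg*m^2


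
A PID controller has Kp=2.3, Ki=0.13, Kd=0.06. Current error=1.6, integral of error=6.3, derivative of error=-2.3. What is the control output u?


u = Kp*e + Ki*int(e) + Kd*de/dt
= 2.3*1.6 + 0.13*6.3 + 0.06*(-2.3)
= 3.68 + 0.819 + -0.138
= 4.361


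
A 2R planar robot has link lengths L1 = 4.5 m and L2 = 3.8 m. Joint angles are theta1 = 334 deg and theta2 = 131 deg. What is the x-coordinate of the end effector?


Convert angles to radians: theta1 = 5.8294, theta2 = 2.2864
x = L1*cos(theta1) + L2*cos(theta1+theta2)
x = 4.0446 + -0.9835
x = 3.0611


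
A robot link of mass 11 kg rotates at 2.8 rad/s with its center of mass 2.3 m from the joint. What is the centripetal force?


F = m * omega^2 * r
= 11 * 2.8^2 * 2.3
= 11 * 7.84 * 2.3
= 198.352 N


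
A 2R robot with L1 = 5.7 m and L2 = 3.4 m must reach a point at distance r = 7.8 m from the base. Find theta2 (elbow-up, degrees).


cos(theta2) = (r^2 - L1^2 - L2^2) / (2*L1*L2)
cos(theta2) = (60.84 - 32.49 - 11.56) / 38.76
cos(theta2) = 0.433179
theta2 = 64.3306 degrees


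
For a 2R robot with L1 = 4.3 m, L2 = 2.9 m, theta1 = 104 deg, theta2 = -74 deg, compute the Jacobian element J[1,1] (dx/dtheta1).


J[1,1] = -L1*sin(t1) - L2*sin(t1+t2)
= -4.3*sin(104) - 2.9*sin(30)
= -5.6223


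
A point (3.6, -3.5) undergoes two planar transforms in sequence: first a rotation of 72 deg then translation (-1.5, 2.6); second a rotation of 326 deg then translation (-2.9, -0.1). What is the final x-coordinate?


After transform 1:
x1 = cos(72)*3.6 - sin(72)*-3.5 + -1.5 = 2.9412
y1 = sin(72)*3.6 + cos(72)*-3.5 + 2.6 = 4.9422
After transform 2:
x2 = cos(326)*2.9412 - sin(326)*4.9422 + -2.9
= 2.302


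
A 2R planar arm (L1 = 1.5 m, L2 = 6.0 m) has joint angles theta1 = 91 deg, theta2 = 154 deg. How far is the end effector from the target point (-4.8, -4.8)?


End effector via forward kinematics:
x = L1*cos(t1) + L2*cos(t1+t2) = -2.5619
y = L1*sin(t1) + L2*sin(t1+t2) = -3.9381
Distance to target:
d = sqrt((-4.8 - -2.5619)^2 + (-4.8 - -3.9381)^2)
= sqrt(5.0091 + 0.7429)
= 2.3983 m


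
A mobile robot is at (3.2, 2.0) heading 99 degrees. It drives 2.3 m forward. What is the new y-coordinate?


y_new = y0 + d*sin(theta)
= 2.0 + 2.3*sin(99)
= 2.0 + 2.2717
= 4.2717


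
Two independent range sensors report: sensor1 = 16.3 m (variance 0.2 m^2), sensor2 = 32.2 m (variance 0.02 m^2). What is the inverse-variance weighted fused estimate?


w1 = (1/var1) / (1/var1 + 1/var2)
   = 5.0 / (5.0 + 50.0) = 0.0909
w2 = 1 - w1 = 0.9091
fused = w1*s1 + w2*s2 = 1.4818 + 29.2727
= 30.7545 m


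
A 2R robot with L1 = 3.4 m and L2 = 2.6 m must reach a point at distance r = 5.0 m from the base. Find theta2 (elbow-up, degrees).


cos(theta2) = (r^2 - L1^2 - L2^2) / (2*L1*L2)
cos(theta2) = (25.0 - 11.56 - 6.76) / 17.68
cos(theta2) = 0.377828
theta2 = 67.8008 degrees


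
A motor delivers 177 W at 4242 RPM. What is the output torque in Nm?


omega = 4242 * 2*pi/60 = 444.2212 rad/s
tau = P / omega = 177 / 444.2212
= 0.3985 Nm


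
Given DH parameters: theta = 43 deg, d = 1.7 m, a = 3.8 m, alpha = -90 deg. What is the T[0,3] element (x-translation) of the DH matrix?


T[0,3] = a * cos(theta)
= 3.8 * cos(43 deg)
= 3.8 * 0.7314
= 2.7791


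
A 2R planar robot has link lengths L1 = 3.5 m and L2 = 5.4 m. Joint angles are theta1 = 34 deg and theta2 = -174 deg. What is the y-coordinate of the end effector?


Convert angles to radians: theta1 = 0.5934, theta2 = -3.0369
y = L1*sin(theta1) + L2*sin(theta1+theta2)
y = 1.9572 + -3.4711
y = -1.5139


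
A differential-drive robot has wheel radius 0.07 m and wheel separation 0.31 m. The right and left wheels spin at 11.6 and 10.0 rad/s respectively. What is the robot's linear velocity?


vR = r*wR = 0.07*11.6 = 0.812 m/s
vL = r*wL = 0.07*10.0 = 0.7 m/s
v = (vR+vL)/2 = 0.756 m/s
omega = (vR-vL)/L = 0.3613 rad/s
linear velocity = 0.756 m/s


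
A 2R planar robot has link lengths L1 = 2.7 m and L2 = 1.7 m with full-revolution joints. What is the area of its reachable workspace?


r_max = L1 + L2 = 4.4 m
r_min = |L1 - L2| = 1.0 m
Area = pi*(r_max^2 - r_min^2)
= pi*(19.36 - 1.0)
= pi * 18.36
= 57.6796 m^2


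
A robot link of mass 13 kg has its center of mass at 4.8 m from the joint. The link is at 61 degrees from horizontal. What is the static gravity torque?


tau = m*g*L*cos(angle)
= 13 * 9.81 * 4.8 * cos(61 deg)
= 13 * 9.81 * 4.8 * 0.4848
= 296.7733 Nm


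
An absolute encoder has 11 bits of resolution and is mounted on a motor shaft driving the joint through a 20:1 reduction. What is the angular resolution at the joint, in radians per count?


counts = 2^11 = 2048
effective counts at joint = 2048 * 20 = 40960
resolution = 2*pi / 40960
= 1.5340e-04 rad/count


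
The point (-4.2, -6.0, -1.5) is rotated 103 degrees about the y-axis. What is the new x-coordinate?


Rotation about y-axis: x' = x*cos(theta) + z*sin(theta)
= -4.2 * -0.225 + -1.5 * 0.9744
= -0.5168


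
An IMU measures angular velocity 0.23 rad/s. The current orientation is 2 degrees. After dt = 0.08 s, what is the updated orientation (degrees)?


delta_theta = w * dt = 0.23 * 0.08 = 0.0184 rad
= 1.0542 deg
theta_new = 2 + 1.0542 = 3.0542 deg


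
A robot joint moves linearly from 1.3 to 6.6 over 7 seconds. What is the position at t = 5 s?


s = t/T = 5/7 = 0.7143
p(t) = p0 + (pf-p0)*s
= 1.3 + (6.6 - 1.3) * 0.7143
= 5.0857


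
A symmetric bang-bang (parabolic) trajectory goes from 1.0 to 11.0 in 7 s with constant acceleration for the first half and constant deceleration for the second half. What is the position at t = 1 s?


Symmetric rest-to-rest: each phase covers (pf-p0)/2 in time T/2. 0.5*a*(T/2)^2 = (pf-p0)/2 => a = 4*(pf-p0)/T^2
a = 4*(11.0-1.0)/7^2 = 0.8163
t = 1 is in the acceleration phase (t <= T/2).
p = p0 + 0.5*a*t^2 = 1.0 + 0.5*0.8163*1^2
= 1.4082


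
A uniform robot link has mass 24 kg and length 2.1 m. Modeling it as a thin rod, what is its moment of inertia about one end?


I = (1/3) * m * L^2
= (1/3) * 24 * 2.1^2
= 0.333333 * 24 * 4.41
= 35.28 kg*m^2


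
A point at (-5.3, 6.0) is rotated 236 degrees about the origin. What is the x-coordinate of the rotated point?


x' = x*cos(theta) - y*sin(theta)
cos(236 deg) = -0.5592, sin(236 deg) = -0.829
x' = -5.3 * -0.5592 - 6.0 * -0.829
= 2.9637 - -4.9742
= 7.9379


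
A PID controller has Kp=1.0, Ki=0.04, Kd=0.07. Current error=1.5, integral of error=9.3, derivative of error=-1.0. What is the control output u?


u = Kp*e + Ki*int(e) + Kd*de/dt
= 1.0*1.5 + 0.04*9.3 + 0.07*(-1.0)
= 1.5 + 0.372 + -0.07
= 1.802


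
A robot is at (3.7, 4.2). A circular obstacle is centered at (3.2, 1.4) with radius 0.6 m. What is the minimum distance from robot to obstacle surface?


center_dist = sqrt((3.7-3.2)^2 + (4.2-1.4)^2)
= sqrt(0.25 + 7.84)
= 2.8443
min_dist = center_dist - radius = 2.8443 - 0.6 = 2.2443 m


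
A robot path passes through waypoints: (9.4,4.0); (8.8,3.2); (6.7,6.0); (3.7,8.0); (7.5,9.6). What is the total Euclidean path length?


Segment lengths:
  seg1 = sqrt((-0.6)^2 + (-0.8)^2) = 1.0
  seg2 = sqrt((-2.1)^2 + (2.8)^2) = 3.5
  seg3 = sqrt((-3.0)^2 + (2.0)^2) = 3.6056
  seg4 = sqrt((3.8)^2 + (1.6)^2) = 4.1231
Total = 12.2287


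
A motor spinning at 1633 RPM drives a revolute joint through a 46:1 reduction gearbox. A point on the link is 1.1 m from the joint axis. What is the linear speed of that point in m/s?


omega_motor = 1633 * 2*pi/60 = 171.0074 rad/s
omega_joint = omega_motor / 46 = 3.7176 rad/s
v = omega_joint * r = 3.7176 * 1.1
= 4.0893 m/s


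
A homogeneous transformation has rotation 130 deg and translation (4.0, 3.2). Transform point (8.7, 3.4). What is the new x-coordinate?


x' = cos(theta)*px - sin(theta)*py + tx
= -0.6428*8.7 - 0.766*3.4 + 4.0
= -4.1968


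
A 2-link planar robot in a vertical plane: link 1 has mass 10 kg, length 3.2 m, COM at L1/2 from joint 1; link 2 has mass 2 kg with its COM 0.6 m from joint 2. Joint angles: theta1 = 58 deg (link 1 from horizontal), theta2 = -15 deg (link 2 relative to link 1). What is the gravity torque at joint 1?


Horizontal distance from joint 1 to link-1 COM:
  x_c1 = (L1/2)*cos(t1) = 1.6 * 0.5299 = 0.8479 m
Horizontal distance from joint 1 to link-2 COM:
  x_c2 = L1*cos(t1) + Lc2*cos(t1+t2)
       = 3.2*0.5299 + 0.6*0.7314 = 2.1346 m
tau1 = m1*g*x_c1 + m2*g*x_c2
     = 10*9.81*0.8479 + 2*9.81*2.1346
     = 83.1761 + 41.8799
     = 125.0561 Nm


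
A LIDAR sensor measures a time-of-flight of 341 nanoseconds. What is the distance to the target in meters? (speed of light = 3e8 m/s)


tof = 341 ns = 3.41e-07 s
dist = c * tof / 2
= 3e8 * 3.41e-07 / 2
= 51.15 m


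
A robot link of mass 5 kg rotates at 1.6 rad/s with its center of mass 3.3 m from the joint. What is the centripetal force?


F = m * omega^2 * r
= 5 * 1.6^2 * 3.3
= 5 * 2.56 * 3.3
= 42.24 N


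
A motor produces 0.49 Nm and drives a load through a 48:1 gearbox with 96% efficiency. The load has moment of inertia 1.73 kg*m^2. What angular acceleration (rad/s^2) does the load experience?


tau_out = tau_motor * N * eta
= 0.49 * 48 * 0.96 = 22.5792 Nm
alpha = tau_out / I = 22.5792 / 1.73
= 13.0516 rad/s^2


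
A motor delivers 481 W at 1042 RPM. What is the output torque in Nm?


omega = 1042 * 2*pi/60 = 109.118 rad/s
tau = P / omega = 481 / 109.118
= 4.4081 Nm


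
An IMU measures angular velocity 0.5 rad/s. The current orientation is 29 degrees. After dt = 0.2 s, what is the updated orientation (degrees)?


delta_theta = w * dt = 0.5 * 0.2 = 0.1 rad
= 5.7296 deg
theta_new = 29 + 5.7296 = 34.7296 deg


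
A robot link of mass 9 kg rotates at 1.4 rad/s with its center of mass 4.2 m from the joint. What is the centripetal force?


F = m * omega^2 * r
= 9 * 1.4^2 * 4.2
= 9 * 1.96 * 4.2
= 74.088 N


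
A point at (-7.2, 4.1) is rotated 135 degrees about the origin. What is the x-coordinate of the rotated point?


x' = x*cos(theta) - y*sin(theta)
cos(135 deg) = -0.7071, sin(135 deg) = 0.7071
x' = -7.2 * -0.7071 - 4.1 * 0.7071
= 5.0912 - 2.8991
= 2.192


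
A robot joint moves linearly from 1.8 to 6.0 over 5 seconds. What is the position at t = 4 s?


s = t/T = 4/5 = 0.8
p(t) = p0 + (pf-p0)*s
= 1.8 + (6.0 - 1.8) * 0.8
= 5.16


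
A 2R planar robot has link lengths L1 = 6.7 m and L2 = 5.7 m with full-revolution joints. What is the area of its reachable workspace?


r_max = L1 + L2 = 12.4 m
r_min = |L1 - L2| = 1.0 m
Area = pi*(r_max^2 - r_min^2)
= pi*(153.76 - 1.0)
= pi * 152.76
= 479.9097 m^2


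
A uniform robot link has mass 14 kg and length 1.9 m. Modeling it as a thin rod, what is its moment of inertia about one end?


I = (1/3) * m * L^2
= (1/3) * 14 * 1.9^2
= 0.333333 * 14 * 3.61
= 16.8467 kg*m^2


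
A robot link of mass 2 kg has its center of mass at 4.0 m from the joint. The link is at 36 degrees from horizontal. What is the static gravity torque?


tau = m*g*L*cos(angle)
= 2 * 9.81 * 4.0 * cos(36 deg)
= 2 * 9.81 * 4.0 * 0.809
= 63.4917 Nm


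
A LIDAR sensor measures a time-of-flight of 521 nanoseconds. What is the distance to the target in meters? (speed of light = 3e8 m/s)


tof = 521 ns = 5.21e-07 s
dist = c * tof / 2
= 3e8 * 5.21e-07 / 2
= 78.15 m


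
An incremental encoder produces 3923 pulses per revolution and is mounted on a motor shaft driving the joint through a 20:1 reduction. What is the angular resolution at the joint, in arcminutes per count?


counts per rev = 3923
effective counts at joint = 3923 * 20 = 78460
resolution = 360*60 / 78460
= 0.2753 arcmin/count


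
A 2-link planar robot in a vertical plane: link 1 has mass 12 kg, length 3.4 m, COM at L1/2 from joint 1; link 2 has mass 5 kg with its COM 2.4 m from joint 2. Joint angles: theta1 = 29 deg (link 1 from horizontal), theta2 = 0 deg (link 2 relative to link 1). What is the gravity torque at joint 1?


Horizontal distance from joint 1 to link-1 COM:
  x_c1 = (L1/2)*cos(t1) = 1.7 * 0.8746 = 1.4869 m
Horizontal distance from joint 1 to link-2 COM:
  x_c2 = L1*cos(t1) + Lc2*cos(t1+t2)
       = 3.4*0.8746 + 2.4*0.8746 = 5.0728 m
tau1 = m1*g*x_c1 + m2*g*x_c2
     = 12*9.81*1.4869 + 5*9.81*5.0728
     = 175.0324 + 248.8206
     = 423.853 Nm


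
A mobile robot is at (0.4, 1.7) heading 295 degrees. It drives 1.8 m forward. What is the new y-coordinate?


y_new = y0 + d*sin(theta)
= 1.7 + 1.8*sin(295)
= 1.7 + -1.6314
= 0.0686


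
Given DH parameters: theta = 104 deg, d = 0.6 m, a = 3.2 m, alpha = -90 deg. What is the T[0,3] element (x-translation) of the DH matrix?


T[0,3] = a * cos(theta)
= 3.2 * cos(104 deg)
= 3.2 * -0.2419
= -0.7742


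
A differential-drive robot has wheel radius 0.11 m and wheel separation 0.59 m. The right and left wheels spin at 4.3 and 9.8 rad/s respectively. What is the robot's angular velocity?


vR = r*wR = 0.11*4.3 = 0.473 m/s
vL = r*wL = 0.11*9.8 = 1.078 m/s
v = (vR+vL)/2 = 0.7755 m/s
omega = (vR-vL)/L = -1.0254 rad/s
angular velocity = -1.0254 rad/s


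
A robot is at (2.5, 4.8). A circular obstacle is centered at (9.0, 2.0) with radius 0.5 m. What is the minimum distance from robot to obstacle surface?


center_dist = sqrt((2.5-9.0)^2 + (4.8-2.0)^2)
= sqrt(42.25 + 7.84)
= 7.0774
min_dist = center_dist - radius = 7.0774 - 0.5 = 6.5774 m


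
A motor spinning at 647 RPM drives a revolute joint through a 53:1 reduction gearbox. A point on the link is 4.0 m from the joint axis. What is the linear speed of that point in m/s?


omega_motor = 647 * 2*pi/60 = 67.7537 rad/s
omega_joint = omega_motor / 53 = 1.2784 rad/s
v = omega_joint * r = 1.2784 * 4.0
= 5.1135 m/s


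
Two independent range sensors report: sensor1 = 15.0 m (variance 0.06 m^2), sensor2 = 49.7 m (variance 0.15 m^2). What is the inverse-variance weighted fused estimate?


w1 = (1/var1) / (1/var1 + 1/var2)
   = 16.6667 / (16.6667 + 6.6667) = 0.7143
w2 = 1 - w1 = 0.2857
fused = w1*s1 + w2*s2 = 10.7143 + 14.2
= 24.9143 m


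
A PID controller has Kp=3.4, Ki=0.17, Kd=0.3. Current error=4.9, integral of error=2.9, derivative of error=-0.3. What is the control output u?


u = Kp*e + Ki*int(e) + Kd*de/dt
= 3.4*4.9 + 0.17*2.9 + 0.3*(-0.3)
= 16.66 + 0.493 + -0.09
= 17.063


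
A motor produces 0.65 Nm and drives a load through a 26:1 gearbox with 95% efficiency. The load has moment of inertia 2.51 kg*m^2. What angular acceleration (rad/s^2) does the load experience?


tau_out = tau_motor * N * eta
= 0.65 * 26 * 0.95 = 16.055 Nm
alpha = tau_out / I = 16.055 / 2.51
= 6.3964 rad/s^2


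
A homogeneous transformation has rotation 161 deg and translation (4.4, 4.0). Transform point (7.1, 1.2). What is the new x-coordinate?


x' = cos(theta)*px - sin(theta)*py + tx
= -0.9455*7.1 - 0.3256*1.2 + 4.4
= -2.7039


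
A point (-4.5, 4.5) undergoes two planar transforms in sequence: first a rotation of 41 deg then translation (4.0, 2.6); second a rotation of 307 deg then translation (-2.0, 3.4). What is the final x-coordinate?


After transform 1:
x1 = cos(41)*-4.5 - sin(41)*4.5 + 4.0 = -2.3485
y1 = sin(41)*-4.5 + cos(41)*4.5 + 2.6 = 3.0439
After transform 2:
x2 = cos(307)*-2.3485 - sin(307)*3.0439 + -2.0
= -0.9823


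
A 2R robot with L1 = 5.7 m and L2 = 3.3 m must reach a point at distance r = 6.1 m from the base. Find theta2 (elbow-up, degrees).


cos(theta2) = (r^2 - L1^2 - L2^2) / (2*L1*L2)
cos(theta2) = (37.21 - 32.49 - 10.89) / 37.62
cos(theta2) = -0.164009
theta2 = 99.4396 degrees


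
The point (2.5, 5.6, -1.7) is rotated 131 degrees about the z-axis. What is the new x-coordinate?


Rotation about z-axis: x' = x*cos(theta) - y*sin(theta)
= 2.5 * -0.6561 - 5.6 * 0.7547
= -5.8665


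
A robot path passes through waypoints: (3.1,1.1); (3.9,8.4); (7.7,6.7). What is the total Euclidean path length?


Segment lengths:
  seg1 = sqrt((0.8)^2 + (7.3)^2) = 7.3437
  seg2 = sqrt((3.8)^2 + (-1.7)^2) = 4.1629
Total = 11.5066


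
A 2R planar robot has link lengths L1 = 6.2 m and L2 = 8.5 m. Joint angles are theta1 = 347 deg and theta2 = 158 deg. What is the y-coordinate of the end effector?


Convert angles to radians: theta1 = 6.0563, theta2 = 2.7576
y = L1*sin(theta1) + L2*sin(theta1+theta2)
y = -1.3947 + 4.8754
y = 3.4807


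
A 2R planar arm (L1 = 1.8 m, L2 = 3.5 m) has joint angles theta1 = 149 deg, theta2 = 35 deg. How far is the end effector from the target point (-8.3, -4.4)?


End effector via forward kinematics:
x = L1*cos(t1) + L2*cos(t1+t2) = -5.0344
y = L1*sin(t1) + L2*sin(t1+t2) = 0.6829
Distance to target:
d = sqrt((-8.3 - -5.0344)^2 + (-4.4 - 0.6829)^2)
= sqrt(10.6643 + 25.8361)
= 6.0416 m


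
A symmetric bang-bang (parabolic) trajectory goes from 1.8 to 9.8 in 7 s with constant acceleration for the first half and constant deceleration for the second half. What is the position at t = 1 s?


Symmetric rest-to-rest: each phase covers (pf-p0)/2 in time T/2. 0.5*a*(T/2)^2 = (pf-p0)/2 => a = 4*(pf-p0)/T^2
a = 4*(9.8-1.8)/7^2 = 0.6531
t = 1 is in the acceleration phase (t <= T/2).
p = p0 + 0.5*a*t^2 = 1.8 + 0.5*0.6531*1^2
= 2.1265


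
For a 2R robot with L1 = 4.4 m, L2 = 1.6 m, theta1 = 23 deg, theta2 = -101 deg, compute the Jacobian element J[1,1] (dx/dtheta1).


J[1,1] = -L1*sin(t1) - L2*sin(t1+t2)
= -4.4*sin(23) - 1.6*sin(-78)
= -0.1542


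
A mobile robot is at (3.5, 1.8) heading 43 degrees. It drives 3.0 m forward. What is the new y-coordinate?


y_new = y0 + d*sin(theta)
= 1.8 + 3.0*sin(43)
= 1.8 + 2.046
= 3.846


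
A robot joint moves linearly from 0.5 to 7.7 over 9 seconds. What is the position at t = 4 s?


s = t/T = 4/9 = 0.4444
p(t) = p0 + (pf-p0)*s
= 0.5 + (7.7 - 0.5) * 0.4444
= 3.7


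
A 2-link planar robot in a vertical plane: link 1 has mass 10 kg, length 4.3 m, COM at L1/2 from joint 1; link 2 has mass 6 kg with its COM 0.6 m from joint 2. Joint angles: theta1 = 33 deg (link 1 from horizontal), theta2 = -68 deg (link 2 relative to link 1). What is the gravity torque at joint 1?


Horizontal distance from joint 1 to link-1 COM:
  x_c1 = (L1/2)*cos(t1) = 2.15 * 0.8387 = 1.8031 m
Horizontal distance from joint 1 to link-2 COM:
  x_c2 = L1*cos(t1) + Lc2*cos(t1+t2)
       = 4.3*0.8387 + 0.6*0.8192 = 4.0978 m
tau1 = m1*g*x_c1 + m2*g*x_c2
     = 10*9.81*1.8031 + 6*9.81*4.0978
     = 176.8882 + 241.195
     = 418.0832 Nm


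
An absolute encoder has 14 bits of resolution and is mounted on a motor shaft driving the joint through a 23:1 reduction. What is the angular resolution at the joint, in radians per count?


counts = 2^14 = 16384
effective counts at joint = 16384 * 23 = 376832
resolution = 2*pi / 376832
= 1.6674e-05 rad/count


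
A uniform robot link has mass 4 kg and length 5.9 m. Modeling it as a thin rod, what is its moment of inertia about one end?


I = (1/3) * m * L^2
= (1/3) * 4 * 5.9^2
= 0.333333 * 4 * 34.81
= 46.4133 kg*m^2


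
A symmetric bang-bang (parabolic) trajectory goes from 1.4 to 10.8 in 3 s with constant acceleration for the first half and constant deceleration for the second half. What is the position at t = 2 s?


Symmetric rest-to-rest: each phase covers (pf-p0)/2 in time T/2. 0.5*a*(T/2)^2 = (pf-p0)/2 => a = 4*(pf-p0)/T^2
a = 4*(10.8-1.4)/3^2 = 4.1778
t = 2 is in the deceleration phase (t > T/2).
p = pf - 0.5*a*(T-t)^2 = 10.8 - 0.5*4.1778*1^2
= 8.7111


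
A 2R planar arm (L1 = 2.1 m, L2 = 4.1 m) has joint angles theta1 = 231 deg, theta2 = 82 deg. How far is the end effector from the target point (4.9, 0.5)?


End effector via forward kinematics:
x = L1*cos(t1) + L2*cos(t1+t2) = 1.4746
y = L1*sin(t1) + L2*sin(t1+t2) = -4.6306
Distance to target:
d = sqrt((4.9 - 1.4746)^2 + (0.5 - -4.6306)^2)
= sqrt(11.7332 + 26.3226)
= 6.1689 m


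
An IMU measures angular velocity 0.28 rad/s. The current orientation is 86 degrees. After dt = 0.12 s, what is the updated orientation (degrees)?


delta_theta = w * dt = 0.28 * 0.12 = 0.0336 rad
= 1.9251 deg
theta_new = 86 + 1.9251 = 87.9251 deg


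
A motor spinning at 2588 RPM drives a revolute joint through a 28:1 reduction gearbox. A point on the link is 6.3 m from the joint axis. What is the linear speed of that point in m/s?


omega_motor = 2588 * 2*pi/60 = 271.0147 rad/s
omega_joint = omega_motor / 28 = 9.6791 rad/s
v = omega_joint * r = 9.6791 * 6.3
= 60.9783 m/s


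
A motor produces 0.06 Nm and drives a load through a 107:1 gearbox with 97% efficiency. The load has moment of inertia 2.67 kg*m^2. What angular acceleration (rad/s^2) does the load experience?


tau_out = tau_motor * N * eta
= 0.06 * 107 * 0.97 = 6.2274 Nm
alpha = tau_out / I = 6.2274 / 2.67
= 2.3324 rad/s^2


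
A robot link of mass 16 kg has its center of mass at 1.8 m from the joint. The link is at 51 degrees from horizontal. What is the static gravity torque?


tau = m*g*L*cos(angle)
= 16 * 9.81 * 1.8 * cos(51 deg)
= 16 * 9.81 * 1.8 * 0.6293
= 177.8006 Nm


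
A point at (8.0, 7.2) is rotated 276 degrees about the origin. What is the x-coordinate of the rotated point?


x' = x*cos(theta) - y*sin(theta)
cos(276 deg) = 0.1045, sin(276 deg) = -0.9945
x' = 8.0 * 0.1045 - 7.2 * -0.9945
= 0.8362 - -7.1606
= 7.9968


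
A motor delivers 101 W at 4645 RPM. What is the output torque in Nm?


omega = 4645 * 2*pi/60 = 486.4233 rad/s
tau = P / omega = 101 / 486.4233
= 0.2076 Nm


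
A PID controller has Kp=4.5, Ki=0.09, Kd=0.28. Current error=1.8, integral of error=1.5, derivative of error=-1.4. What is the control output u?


u = Kp*e + Ki*int(e) + Kd*de/dt
= 4.5*1.8 + 0.09*1.5 + 0.28*(-1.4)
= 8.1 + 0.135 + -0.392
= 7.843


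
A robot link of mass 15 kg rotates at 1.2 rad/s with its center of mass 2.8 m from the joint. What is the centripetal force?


F = m * omega^2 * r
= 15 * 1.2^2 * 2.8
= 15 * 1.44 * 2.8
= 60.48 N


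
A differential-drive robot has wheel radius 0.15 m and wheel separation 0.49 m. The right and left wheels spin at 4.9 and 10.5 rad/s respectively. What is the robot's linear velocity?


vR = r*wR = 0.15*4.9 = 0.735 m/s
vL = r*wL = 0.15*10.5 = 1.575 m/s
v = (vR+vL)/2 = 1.155 m/s
omega = (vR-vL)/L = -1.7143 rad/s
linear velocity = 1.155 m/s


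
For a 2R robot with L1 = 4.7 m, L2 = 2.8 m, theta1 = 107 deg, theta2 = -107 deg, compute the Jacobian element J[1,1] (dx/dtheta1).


J[1,1] = -L1*sin(t1) - L2*sin(t1+t2)
= -4.7*sin(107) - 2.8*sin(0)
= -4.4946


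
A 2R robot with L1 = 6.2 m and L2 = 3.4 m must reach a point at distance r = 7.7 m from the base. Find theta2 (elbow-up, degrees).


cos(theta2) = (r^2 - L1^2 - L2^2) / (2*L1*L2)
cos(theta2) = (59.29 - 38.44 - 11.56) / 42.16
cos(theta2) = 0.220351
theta2 = 77.2703 degrees


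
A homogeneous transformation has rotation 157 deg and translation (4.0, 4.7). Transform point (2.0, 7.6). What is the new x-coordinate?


x' = cos(theta)*px - sin(theta)*py + tx
= -0.9205*2.0 - 0.3907*7.6 + 4.0
= -0.8106


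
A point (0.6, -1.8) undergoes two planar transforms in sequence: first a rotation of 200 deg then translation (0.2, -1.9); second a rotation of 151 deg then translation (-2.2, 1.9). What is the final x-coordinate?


After transform 1:
x1 = cos(200)*0.6 - sin(200)*-1.8 + 0.2 = -0.9795
y1 = sin(200)*0.6 + cos(200)*-1.8 + -1.9 = -0.4138
After transform 2:
x2 = cos(151)*-0.9795 - sin(151)*-0.4138 + -2.2
= -1.1428


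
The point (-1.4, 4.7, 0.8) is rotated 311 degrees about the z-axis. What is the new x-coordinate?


Rotation about z-axis: x' = x*cos(theta) - y*sin(theta)
= -1.4 * 0.6561 - 4.7 * -0.7547
= 2.6287


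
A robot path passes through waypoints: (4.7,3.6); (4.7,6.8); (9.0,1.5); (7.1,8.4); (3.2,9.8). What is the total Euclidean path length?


Segment lengths:
  seg1 = sqrt((0.0)^2 + (3.2)^2) = 3.2
  seg2 = sqrt((4.3)^2 + (-5.3)^2) = 6.825
  seg3 = sqrt((-1.9)^2 + (6.9)^2) = 7.1568
  seg4 = sqrt((-3.9)^2 + (1.4)^2) = 4.1437
Total = 21.3254


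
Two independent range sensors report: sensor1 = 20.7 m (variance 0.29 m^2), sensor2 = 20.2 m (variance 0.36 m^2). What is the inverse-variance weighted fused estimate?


w1 = (1/var1) / (1/var1 + 1/var2)
   = 3.4483 / (3.4483 + 2.7778) = 0.5538
w2 = 1 - w1 = 0.4462
fused = w1*s1 + w2*s2 = 11.4646 + 9.0123
= 20.4769 m


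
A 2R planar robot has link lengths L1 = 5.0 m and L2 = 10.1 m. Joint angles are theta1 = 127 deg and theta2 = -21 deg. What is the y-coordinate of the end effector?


Convert angles to radians: theta1 = 2.2166, theta2 = -0.3665
y = L1*sin(theta1) + L2*sin(theta1+theta2)
y = 3.9932 + 9.7087
y = 13.7019


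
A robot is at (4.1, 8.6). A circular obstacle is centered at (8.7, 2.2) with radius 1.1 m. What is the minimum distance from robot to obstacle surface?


center_dist = sqrt((4.1-8.7)^2 + (8.6-2.2)^2)
= sqrt(21.16 + 40.96)
= 7.8816
min_dist = center_dist - radius = 7.8816 - 1.1 = 6.7816 m


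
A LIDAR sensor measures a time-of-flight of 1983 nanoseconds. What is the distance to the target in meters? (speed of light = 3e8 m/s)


tof = 1983 ns = 1.983e-06 s
dist = c * tof / 2
= 3e8 * 1.983e-06 / 2
= 297.45 m


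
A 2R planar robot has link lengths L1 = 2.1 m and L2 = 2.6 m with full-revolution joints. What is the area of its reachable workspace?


r_max = L1 + L2 = 4.7 m
r_min = |L1 - L2| = 0.5 m
Area = pi*(r_max^2 - r_min^2)
= pi*(22.09 - 0.25)
= pi * 21.84
= 68.6124 m^2


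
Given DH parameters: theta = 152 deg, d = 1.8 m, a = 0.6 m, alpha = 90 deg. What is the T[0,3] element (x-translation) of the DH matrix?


T[0,3] = a * cos(theta)
= 0.6 * cos(152 deg)
= 0.6 * -0.8829
= -0.5298


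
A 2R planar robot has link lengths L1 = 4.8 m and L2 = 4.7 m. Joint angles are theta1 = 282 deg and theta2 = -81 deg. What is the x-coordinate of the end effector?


Convert angles to radians: theta1 = 4.9218, theta2 = -1.4137
x = L1*cos(theta1) + L2*cos(theta1+theta2)
x = 0.998 + -4.3878
x = -3.3899


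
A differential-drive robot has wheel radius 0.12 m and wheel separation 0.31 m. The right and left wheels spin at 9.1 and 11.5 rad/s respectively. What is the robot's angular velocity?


vR = r*wR = 0.12*9.1 = 1.092 m/s
vL = r*wL = 0.12*11.5 = 1.38 m/s
v = (vR+vL)/2 = 1.236 m/s
omega = (vR-vL)/L = -0.929 rad/s
angular velocity = -0.929 rad/s


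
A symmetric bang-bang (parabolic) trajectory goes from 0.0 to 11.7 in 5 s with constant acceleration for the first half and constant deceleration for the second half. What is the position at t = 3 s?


Symmetric rest-to-rest: each phase covers (pf-p0)/2 in time T/2. 0.5*a*(T/2)^2 = (pf-p0)/2 => a = 4*(pf-p0)/T^2
a = 4*(11.7-0.0)/5^2 = 1.872
t = 3 is in the deceleration phase (t > T/2).
p = pf - 0.5*a*(T-t)^2 = 11.7 - 0.5*1.872*2^2
= 7.956


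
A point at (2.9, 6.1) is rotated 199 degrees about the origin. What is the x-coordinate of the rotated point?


x' = x*cos(theta) - y*sin(theta)
cos(199 deg) = -0.9455, sin(199 deg) = -0.3256
x' = 2.9 * -0.9455 - 6.1 * -0.3256
= -2.742 - -1.986
= -0.756


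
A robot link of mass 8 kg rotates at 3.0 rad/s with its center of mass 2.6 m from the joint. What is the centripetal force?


F = m * omega^2 * r
= 8 * 3.0^2 * 2.6
= 8 * 9.0 * 2.6
= 187.2 N


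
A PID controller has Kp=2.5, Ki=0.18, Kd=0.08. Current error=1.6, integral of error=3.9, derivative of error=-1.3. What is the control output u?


u = Kp*e + Ki*int(e) + Kd*de/dt
= 2.5*1.6 + 0.18*3.9 + 0.08*(-1.3)
= 4.0 + 0.702 + -0.104
= 4.598


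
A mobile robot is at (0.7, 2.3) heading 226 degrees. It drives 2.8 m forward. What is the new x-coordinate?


x_new = x0 + d*cos(theta)
= 0.7 + 2.8*cos(226)
= 0.7 + -1.945
= -1.245


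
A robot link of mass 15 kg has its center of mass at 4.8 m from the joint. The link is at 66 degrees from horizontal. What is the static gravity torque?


tau = m*g*L*cos(angle)
= 15 * 9.81 * 4.8 * cos(66 deg)
= 15 * 9.81 * 4.8 * 0.4067
= 287.2862 Nm


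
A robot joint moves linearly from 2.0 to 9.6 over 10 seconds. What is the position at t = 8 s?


s = t/T = 8/10 = 0.8
p(t) = p0 + (pf-p0)*s
= 2.0 + (9.6 - 2.0) * 0.8
= 8.08


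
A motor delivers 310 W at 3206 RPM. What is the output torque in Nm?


omega = 3206 * 2*pi/60 = 335.7315 rad/s
tau = P / omega = 310 / 335.7315
= 0.9234 Nm


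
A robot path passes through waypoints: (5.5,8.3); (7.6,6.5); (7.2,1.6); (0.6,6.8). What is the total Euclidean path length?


Segment lengths:
  seg1 = sqrt((2.1)^2 + (-1.8)^2) = 2.7659
  seg2 = sqrt((-0.4)^2 + (-4.9)^2) = 4.9163
  seg3 = sqrt((-6.6)^2 + (5.2)^2) = 8.4024
Total = 16.0845


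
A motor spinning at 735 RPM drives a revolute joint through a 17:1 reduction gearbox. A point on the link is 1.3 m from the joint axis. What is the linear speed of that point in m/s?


omega_motor = 735 * 2*pi/60 = 76.969 rad/s
omega_joint = omega_motor / 17 = 4.5276 rad/s
v = omega_joint * r = 4.5276 * 1.3
= 5.8859 m/s


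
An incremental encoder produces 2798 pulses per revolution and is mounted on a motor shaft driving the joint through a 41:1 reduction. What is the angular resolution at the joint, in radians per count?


counts per rev = 2798
effective counts at joint = 2798 * 41 = 114718
resolution = 2*pi / 114718
= 5.4771e-05 rad/count


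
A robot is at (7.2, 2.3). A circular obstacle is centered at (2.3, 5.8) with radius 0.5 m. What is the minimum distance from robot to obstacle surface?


center_dist = sqrt((7.2-2.3)^2 + (2.3-5.8)^2)
= sqrt(24.01 + 12.25)
= 6.0216
min_dist = center_dist - radius = 6.0216 - 0.5 = 5.5216 m


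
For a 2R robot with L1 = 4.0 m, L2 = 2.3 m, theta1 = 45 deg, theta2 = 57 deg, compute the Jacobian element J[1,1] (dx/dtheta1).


J[1,1] = -L1*sin(t1) - L2*sin(t1+t2)
= -4.0*sin(45) - 2.3*sin(102)
= -5.0782


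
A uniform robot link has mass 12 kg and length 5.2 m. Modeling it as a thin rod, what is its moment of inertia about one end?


I = (1/3) * m * L^2
= (1/3) * 12 * 5.2^2
= 0.333333 * 12 * 27.04
= 108.16 kg*m^2


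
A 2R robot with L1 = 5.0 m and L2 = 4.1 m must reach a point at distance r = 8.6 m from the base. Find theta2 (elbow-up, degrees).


cos(theta2) = (r^2 - L1^2 - L2^2) / (2*L1*L2)
cos(theta2) = (73.96 - 25.0 - 16.81) / 41.0
cos(theta2) = 0.784146
theta2 = 38.3582 degrees


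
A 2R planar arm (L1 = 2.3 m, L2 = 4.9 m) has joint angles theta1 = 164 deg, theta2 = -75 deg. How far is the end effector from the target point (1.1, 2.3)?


End effector via forward kinematics:
x = L1*cos(t1) + L2*cos(t1+t2) = -2.1254
y = L1*sin(t1) + L2*sin(t1+t2) = 5.5332
Distance to target:
d = sqrt((1.1 - -2.1254)^2 + (2.3 - 5.5332)^2)
= sqrt(10.4031 + 10.4537)
= 4.5669 m


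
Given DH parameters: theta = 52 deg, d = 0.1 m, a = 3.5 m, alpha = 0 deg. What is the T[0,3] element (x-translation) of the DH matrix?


T[0,3] = a * cos(theta)
= 3.5 * cos(52 deg)
= 3.5 * 0.6157
= 2.1548


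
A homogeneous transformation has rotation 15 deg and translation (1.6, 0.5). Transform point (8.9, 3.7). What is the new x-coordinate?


x' = cos(theta)*px - sin(theta)*py + tx
= 0.9659*8.9 - 0.2588*3.7 + 1.6
= 9.2391


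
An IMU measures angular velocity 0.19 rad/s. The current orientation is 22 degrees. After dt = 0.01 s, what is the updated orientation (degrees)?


delta_theta = w * dt = 0.19 * 0.01 = 0.0019 rad
= 0.1089 deg
theta_new = 22 + 0.1089 = 22.1089 deg


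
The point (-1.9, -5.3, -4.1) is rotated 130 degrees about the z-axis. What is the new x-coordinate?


Rotation about z-axis: x' = x*cos(theta) - y*sin(theta)
= -1.9 * -0.6428 - -5.3 * 0.766
= 5.2813


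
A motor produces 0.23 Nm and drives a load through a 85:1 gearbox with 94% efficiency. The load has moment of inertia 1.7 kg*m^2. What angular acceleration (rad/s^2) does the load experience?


tau_out = tau_motor * N * eta
= 0.23 * 85 * 0.94 = 18.377 Nm
alpha = tau_out / I = 18.377 / 1.7
= 10.81 rad/s^2


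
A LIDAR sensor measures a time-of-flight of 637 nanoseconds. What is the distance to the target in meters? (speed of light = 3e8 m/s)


tof = 637 ns = 6.37e-07 s
dist = c * tof / 2
= 3e8 * 6.37e-07 / 2
= 95.55 m


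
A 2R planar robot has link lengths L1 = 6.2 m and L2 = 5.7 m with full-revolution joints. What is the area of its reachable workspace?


r_max = L1 + L2 = 11.9 m
r_min = |L1 - L2| = 0.5 m
Area = pi*(r_max^2 - r_min^2)
= pi*(141.61 - 0.25)
= pi * 141.36
= 444.0955 m^2


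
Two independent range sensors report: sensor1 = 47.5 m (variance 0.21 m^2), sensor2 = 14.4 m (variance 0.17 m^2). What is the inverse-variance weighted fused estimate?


w1 = (1/var1) / (1/var1 + 1/var2)
   = 4.7619 / (4.7619 + 5.8824) = 0.4474
w2 = 1 - w1 = 0.5526
fused = w1*s1 + w2*s2 = 21.25 + 7.9579
= 29.2079 m


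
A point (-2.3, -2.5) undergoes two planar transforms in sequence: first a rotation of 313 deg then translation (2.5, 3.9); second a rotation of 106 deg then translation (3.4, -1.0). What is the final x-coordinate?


After transform 1:
x1 = cos(313)*-2.3 - sin(313)*-2.5 + 2.5 = -0.897
y1 = sin(313)*-2.3 + cos(313)*-2.5 + 3.9 = 3.8771
After transform 2:
x2 = cos(106)*-0.897 - sin(106)*3.8771 + 3.4
= -0.0797


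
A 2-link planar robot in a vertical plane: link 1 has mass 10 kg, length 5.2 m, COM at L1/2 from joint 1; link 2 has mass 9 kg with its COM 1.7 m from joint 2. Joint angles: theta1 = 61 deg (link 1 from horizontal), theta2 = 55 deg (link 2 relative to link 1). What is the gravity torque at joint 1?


Horizontal distance from joint 1 to link-1 COM:
  x_c1 = (L1/2)*cos(t1) = 2.6 * 0.4848 = 1.2605 m
Horizontal distance from joint 1 to link-2 COM:
  x_c2 = L1*cos(t1) + Lc2*cos(t1+t2)
       = 5.2*0.4848 + 1.7*-0.4384 = 1.7758 m
tau1 = m1*g*x_c1 + m2*g*x_c2
     = 10*9.81*1.2605 + 9*9.81*1.7758
     = 123.6555 + 156.7835
     = 280.4391 Nm


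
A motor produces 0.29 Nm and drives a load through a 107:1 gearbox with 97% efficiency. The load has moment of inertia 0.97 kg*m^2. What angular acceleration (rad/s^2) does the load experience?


tau_out = tau_motor * N * eta
= 0.29 * 107 * 0.97 = 30.0991 Nm
alpha = tau_out / I = 30.0991 / 0.97
= 31.03 rad/s^2


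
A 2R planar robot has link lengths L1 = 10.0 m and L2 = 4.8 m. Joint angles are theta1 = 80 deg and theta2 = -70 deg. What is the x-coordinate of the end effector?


Convert angles to radians: theta1 = 1.3963, theta2 = -1.2217
x = L1*cos(theta1) + L2*cos(theta1+theta2)
x = 1.7365 + 4.7271
x = 6.4636


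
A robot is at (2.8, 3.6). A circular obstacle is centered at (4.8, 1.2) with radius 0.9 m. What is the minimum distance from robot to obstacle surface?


center_dist = sqrt((2.8-4.8)^2 + (3.6-1.2)^2)
= sqrt(4.0 + 5.76)
= 3.1241
min_dist = center_dist - radius = 3.1241 - 0.9 = 2.2241 m


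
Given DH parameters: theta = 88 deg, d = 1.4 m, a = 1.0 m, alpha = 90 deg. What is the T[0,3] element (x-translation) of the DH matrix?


T[0,3] = a * cos(theta)
= 1.0 * cos(88 deg)
= 1.0 * 0.0349
= 0.0349


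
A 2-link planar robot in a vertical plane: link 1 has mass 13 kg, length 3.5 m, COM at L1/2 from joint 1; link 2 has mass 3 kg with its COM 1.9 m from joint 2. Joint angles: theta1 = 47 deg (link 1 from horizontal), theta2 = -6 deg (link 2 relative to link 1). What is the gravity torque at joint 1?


Horizontal distance from joint 1 to link-1 COM:
  x_c1 = (L1/2)*cos(t1) = 1.75 * 0.682 = 1.1935 m
Horizontal distance from joint 1 to link-2 COM:
  x_c2 = L1*cos(t1) + Lc2*cos(t1+t2)
       = 3.5*0.682 + 1.9*0.7547 = 3.8209 m
tau1 = m1*g*x_c1 + m2*g*x_c2
     = 13*9.81*1.1935 + 3*9.81*3.8209
     = 152.2067 + 112.4503
     = 264.657 Nm


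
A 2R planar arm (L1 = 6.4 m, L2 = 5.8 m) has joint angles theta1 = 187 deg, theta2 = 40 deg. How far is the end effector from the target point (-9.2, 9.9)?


End effector via forward kinematics:
x = L1*cos(t1) + L2*cos(t1+t2) = -10.3079
y = L1*sin(t1) + L2*sin(t1+t2) = -5.0218
Distance to target:
d = sqrt((-9.2 - -10.3079)^2 + (9.9 - -5.0218)^2)
= sqrt(1.2274 + 222.6606)
= 14.9629 m


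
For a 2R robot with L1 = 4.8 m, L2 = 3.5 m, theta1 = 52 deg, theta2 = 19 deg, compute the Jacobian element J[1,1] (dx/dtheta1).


J[1,1] = -L1*sin(t1) - L2*sin(t1+t2)
= -4.8*sin(52) - 3.5*sin(71)
= -7.0918


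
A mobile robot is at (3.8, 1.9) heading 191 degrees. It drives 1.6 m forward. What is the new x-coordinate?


x_new = x0 + d*cos(theta)
= 3.8 + 1.6*cos(191)
= 3.8 + -1.5706
= 2.2294


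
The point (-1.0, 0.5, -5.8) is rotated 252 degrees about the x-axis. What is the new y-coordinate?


Rotation about x-axis: y' = y*cos(theta) - z*sin(theta)
= 0.5 * -0.309 - -5.8 * -0.9511
= -5.6706


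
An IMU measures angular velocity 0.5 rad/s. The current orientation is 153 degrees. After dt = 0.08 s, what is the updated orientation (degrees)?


delta_theta = w * dt = 0.5 * 0.08 = 0.04 rad
= 2.2918 deg
theta_new = 153 + 2.2918 = 155.2918 deg


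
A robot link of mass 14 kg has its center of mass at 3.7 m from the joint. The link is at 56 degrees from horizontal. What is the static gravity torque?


tau = m*g*L*cos(angle)
= 14 * 9.81 * 3.7 * cos(56 deg)
= 14 * 9.81 * 3.7 * 0.5592
= 284.1583 Nm


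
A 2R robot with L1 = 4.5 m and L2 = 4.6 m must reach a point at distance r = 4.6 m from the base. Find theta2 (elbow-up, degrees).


cos(theta2) = (r^2 - L1^2 - L2^2) / (2*L1*L2)
cos(theta2) = (21.16 - 20.25 - 21.16) / 41.4
cos(theta2) = -0.48913
theta2 = 119.2834 degrees


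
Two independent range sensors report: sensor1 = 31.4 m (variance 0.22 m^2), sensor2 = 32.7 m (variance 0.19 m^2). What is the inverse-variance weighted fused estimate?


w1 = (1/var1) / (1/var1 + 1/var2)
   = 4.5455 / (4.5455 + 5.2632) = 0.4634
w2 = 1 - w1 = 0.5366
fused = w1*s1 + w2*s2 = 14.5512 + 17.5463
= 32.0976 m


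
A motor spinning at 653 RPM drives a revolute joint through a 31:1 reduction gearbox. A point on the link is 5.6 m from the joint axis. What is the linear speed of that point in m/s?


omega_motor = 653 * 2*pi/60 = 68.382 rad/s
omega_joint = omega_motor / 31 = 2.2059 rad/s
v = omega_joint * r = 2.2059 * 5.6
= 12.3529 m/s


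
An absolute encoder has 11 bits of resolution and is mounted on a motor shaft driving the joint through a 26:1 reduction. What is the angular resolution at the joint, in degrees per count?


counts = 2^11 = 2048
effective counts at joint = 2048 * 26 = 53248
resolution = 360 / 53248
= 0.0068 deg/count


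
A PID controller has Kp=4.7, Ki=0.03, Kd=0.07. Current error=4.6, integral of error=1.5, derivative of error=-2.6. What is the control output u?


u = Kp*e + Ki*int(e) + Kd*de/dt
= 4.7*4.6 + 0.03*1.5 + 0.07*(-2.6)
= 21.62 + 0.045 + -0.182
= 21.483


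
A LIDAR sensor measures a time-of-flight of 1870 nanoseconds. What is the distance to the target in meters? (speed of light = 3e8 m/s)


tof = 1870 ns = 1.87e-06 s
dist = c * tof / 2
= 3e8 * 1.87e-06 / 2
= 280.5 m


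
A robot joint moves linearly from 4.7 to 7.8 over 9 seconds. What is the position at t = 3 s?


s = t/T = 3/9 = 0.3333
p(t) = p0 + (pf-p0)*s
= 4.7 + (7.8 - 4.7) * 0.3333
= 5.7333


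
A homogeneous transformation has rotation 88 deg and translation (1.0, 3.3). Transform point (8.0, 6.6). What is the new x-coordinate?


x' = cos(theta)*px - sin(theta)*py + tx
= 0.0349*8.0 - 0.9994*6.6 + 1.0
= -5.3168


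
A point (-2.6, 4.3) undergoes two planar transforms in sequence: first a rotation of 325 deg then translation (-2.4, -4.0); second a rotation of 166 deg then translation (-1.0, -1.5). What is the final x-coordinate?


After transform 1:
x1 = cos(325)*-2.6 - sin(325)*4.3 + -2.4 = -2.0634
y1 = sin(325)*-2.6 + cos(325)*4.3 + -4.0 = 1.0137
After transform 2:
x2 = cos(166)*-2.0634 - sin(166)*1.0137 + -1.0
= 0.7569
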